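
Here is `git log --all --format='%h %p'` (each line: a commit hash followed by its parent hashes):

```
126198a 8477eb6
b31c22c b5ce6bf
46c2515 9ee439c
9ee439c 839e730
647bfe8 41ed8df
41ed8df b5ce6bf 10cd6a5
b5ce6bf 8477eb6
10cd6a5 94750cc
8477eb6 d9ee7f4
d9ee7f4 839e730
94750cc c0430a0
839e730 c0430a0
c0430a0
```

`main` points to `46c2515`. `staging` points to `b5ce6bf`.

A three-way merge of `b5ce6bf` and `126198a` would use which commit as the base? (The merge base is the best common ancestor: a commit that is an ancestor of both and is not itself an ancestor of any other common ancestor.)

Ancestors of b5ce6bf: {839e730, 8477eb6, b5ce6bf, c0430a0, d9ee7f4}.
Ancestors of 126198a: {126198a, 839e730, 8477eb6, c0430a0, d9ee7f4}.
Common ancestors: {839e730, 8477eb6, c0430a0, d9ee7f4}.
Among these, 8477eb6 is not an ancestor of any other common ancestor — it is the merge base.

8477eb6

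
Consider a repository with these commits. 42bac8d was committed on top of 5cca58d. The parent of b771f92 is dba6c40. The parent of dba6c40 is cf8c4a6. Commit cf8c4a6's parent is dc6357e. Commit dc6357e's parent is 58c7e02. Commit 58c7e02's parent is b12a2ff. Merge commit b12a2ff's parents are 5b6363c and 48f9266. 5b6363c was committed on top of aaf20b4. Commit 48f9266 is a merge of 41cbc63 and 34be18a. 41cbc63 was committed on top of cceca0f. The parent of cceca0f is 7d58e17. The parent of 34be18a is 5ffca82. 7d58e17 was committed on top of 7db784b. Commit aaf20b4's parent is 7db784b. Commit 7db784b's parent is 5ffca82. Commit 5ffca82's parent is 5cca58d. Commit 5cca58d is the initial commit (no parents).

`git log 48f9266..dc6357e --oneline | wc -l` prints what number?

Reachable from dc6357e: {34be18a, 41cbc63, 48f9266, 58c7e02, 5b6363c, 5cca58d, 5ffca82, 7d58e17, 7db784b, aaf20b4, b12a2ff, cceca0f, dc6357e}.
Reachable from 48f9266: {34be18a, 41cbc63, 48f9266, 5cca58d, 5ffca82, 7d58e17, 7db784b, cceca0f}.
In dc6357e's history but not 48f9266's: {58c7e02, 5b6363c, aaf20b4, b12a2ff, dc6357e} — 5 commits.

5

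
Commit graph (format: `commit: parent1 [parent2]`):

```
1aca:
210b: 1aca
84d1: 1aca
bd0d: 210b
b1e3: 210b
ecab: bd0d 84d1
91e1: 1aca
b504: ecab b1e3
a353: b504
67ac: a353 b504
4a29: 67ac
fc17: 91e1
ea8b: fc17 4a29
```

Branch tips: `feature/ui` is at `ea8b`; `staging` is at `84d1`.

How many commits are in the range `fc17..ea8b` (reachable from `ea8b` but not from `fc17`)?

Reachable from ea8b: {1aca, 210b, 4a29, 67ac, 84d1, 91e1, a353, b1e3, b504, bd0d, ea8b, ecab, fc17}.
Reachable from fc17: {1aca, 91e1, fc17}.
In ea8b's history but not fc17's: {210b, 4a29, 67ac, 84d1, a353, b1e3, b504, bd0d, ea8b, ecab} — 10 commits.

10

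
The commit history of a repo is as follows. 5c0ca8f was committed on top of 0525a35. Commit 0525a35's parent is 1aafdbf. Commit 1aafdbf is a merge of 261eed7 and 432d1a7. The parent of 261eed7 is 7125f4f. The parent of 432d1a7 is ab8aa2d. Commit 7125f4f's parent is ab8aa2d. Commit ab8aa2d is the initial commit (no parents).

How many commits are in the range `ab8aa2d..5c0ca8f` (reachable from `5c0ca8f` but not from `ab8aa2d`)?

Reachable from 5c0ca8f: {0525a35, 1aafdbf, 261eed7, 432d1a7, 5c0ca8f, 7125f4f, ab8aa2d}.
Reachable from ab8aa2d: {ab8aa2d}.
In 5c0ca8f's history but not ab8aa2d's: {0525a35, 1aafdbf, 261eed7, 432d1a7, 5c0ca8f, 7125f4f} — 6 commits.

6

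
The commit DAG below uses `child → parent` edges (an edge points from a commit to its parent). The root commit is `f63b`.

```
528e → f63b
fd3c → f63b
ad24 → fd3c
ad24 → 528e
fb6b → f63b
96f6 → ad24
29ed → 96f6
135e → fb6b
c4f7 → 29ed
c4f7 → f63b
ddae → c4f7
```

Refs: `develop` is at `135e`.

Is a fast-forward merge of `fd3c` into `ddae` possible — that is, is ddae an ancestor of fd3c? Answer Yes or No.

A fast-forward from ddae to fd3c is possible iff ddae is an ancestor of fd3c.
Ancestors of fd3c: {f63b, fd3c}.
ddae is not among them, so fast-forward is not possible.

No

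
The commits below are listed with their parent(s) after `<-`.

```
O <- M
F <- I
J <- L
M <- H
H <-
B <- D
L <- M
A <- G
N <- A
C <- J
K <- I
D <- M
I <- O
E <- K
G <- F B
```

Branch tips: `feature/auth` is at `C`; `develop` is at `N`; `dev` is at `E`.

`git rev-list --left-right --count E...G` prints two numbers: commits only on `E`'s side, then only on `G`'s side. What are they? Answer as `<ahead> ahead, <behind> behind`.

Reachable from E: {E, H, I, K, M, O}.
Reachable from G: {B, D, F, G, H, I, M, O}.
Only in E's history (ahead): {E, K} — 2.
Only in G's history (behind): {B, D, F, G} — 4.

2 ahead, 4 behind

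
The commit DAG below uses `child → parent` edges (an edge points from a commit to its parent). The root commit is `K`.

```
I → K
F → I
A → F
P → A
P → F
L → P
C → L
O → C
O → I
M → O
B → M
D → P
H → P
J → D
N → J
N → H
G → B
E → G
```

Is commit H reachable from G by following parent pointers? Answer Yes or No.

Ancestors of G: {A, B, C, F, G, I, K, L, M, O, P}.
H is not in that set, so it is not an ancestor of G.

No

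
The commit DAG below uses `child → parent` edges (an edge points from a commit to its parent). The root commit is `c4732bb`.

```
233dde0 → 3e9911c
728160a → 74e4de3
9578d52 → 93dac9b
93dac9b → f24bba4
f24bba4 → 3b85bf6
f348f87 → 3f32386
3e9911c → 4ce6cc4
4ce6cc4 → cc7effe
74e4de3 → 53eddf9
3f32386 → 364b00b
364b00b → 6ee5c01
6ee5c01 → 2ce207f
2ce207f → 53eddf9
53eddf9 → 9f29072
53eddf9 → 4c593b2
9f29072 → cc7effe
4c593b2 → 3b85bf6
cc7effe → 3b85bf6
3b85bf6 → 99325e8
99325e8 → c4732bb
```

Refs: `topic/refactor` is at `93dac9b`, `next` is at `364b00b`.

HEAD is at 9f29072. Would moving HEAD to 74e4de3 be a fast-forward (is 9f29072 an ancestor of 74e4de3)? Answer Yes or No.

Yes

A fast-forward from 9f29072 to 74e4de3 is possible iff 9f29072 is an ancestor of 74e4de3.
Ancestors of 74e4de3: {3b85bf6, 4c593b2, 53eddf9, 74e4de3, 99325e8, 9f29072, c4732bb, cc7effe}.
9f29072 is among them, so fast-forward is possible.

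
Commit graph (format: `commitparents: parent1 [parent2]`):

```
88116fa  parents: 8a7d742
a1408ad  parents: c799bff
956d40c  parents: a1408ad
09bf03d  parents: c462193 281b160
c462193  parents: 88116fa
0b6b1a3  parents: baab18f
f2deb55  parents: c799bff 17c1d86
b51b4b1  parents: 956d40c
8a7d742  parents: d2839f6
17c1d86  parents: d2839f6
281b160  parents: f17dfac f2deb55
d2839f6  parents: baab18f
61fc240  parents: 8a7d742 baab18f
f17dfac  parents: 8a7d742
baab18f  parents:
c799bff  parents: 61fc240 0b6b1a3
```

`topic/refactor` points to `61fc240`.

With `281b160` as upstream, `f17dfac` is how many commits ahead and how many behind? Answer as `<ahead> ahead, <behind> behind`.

0 ahead, 6 behind

Reachable from f17dfac: {8a7d742, baab18f, d2839f6, f17dfac}.
Reachable from 281b160: {0b6b1a3, 17c1d86, 281b160, 61fc240, 8a7d742, baab18f, c799bff, d2839f6, f17dfac, f2deb55}.
Only in f17dfac's history (ahead): {} — 0.
Only in 281b160's history (behind): {0b6b1a3, 17c1d86, 281b160, 61fc240, c799bff, f2deb55} — 6.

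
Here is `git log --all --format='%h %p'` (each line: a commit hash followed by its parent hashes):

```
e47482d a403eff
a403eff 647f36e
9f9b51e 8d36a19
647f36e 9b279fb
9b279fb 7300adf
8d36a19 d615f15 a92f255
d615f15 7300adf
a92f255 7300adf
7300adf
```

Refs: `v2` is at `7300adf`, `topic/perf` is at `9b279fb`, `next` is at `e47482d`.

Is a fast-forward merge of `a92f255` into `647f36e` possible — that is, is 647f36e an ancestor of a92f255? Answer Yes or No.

No

A fast-forward from 647f36e to a92f255 is possible iff 647f36e is an ancestor of a92f255.
Ancestors of a92f255: {7300adf, a92f255}.
647f36e is not among them, so fast-forward is not possible.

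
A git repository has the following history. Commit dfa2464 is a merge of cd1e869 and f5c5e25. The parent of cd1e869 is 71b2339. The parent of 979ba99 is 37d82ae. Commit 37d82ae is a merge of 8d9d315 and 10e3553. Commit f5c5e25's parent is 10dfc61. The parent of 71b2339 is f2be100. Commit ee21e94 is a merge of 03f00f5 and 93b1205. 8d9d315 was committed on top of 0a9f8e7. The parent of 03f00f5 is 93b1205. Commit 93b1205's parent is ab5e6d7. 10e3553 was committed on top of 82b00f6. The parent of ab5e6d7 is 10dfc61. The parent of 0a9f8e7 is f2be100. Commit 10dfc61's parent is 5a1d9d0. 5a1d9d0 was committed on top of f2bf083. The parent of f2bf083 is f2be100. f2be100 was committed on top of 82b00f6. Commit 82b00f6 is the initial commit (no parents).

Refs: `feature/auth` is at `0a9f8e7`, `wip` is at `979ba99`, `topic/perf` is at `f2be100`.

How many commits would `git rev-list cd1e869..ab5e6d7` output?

Reachable from ab5e6d7: {10dfc61, 5a1d9d0, 82b00f6, ab5e6d7, f2be100, f2bf083}.
Reachable from cd1e869: {71b2339, 82b00f6, cd1e869, f2be100}.
In ab5e6d7's history but not cd1e869's: {10dfc61, 5a1d9d0, ab5e6d7, f2bf083} — 4 commits.

4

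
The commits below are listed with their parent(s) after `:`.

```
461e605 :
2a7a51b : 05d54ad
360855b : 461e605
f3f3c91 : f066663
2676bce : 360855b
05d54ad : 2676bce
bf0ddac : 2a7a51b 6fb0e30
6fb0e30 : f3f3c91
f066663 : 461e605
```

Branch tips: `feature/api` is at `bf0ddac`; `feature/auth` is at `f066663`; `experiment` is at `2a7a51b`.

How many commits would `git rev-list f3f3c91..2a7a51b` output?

4

Reachable from 2a7a51b: {05d54ad, 2676bce, 2a7a51b, 360855b, 461e605}.
Reachable from f3f3c91: {461e605, f066663, f3f3c91}.
In 2a7a51b's history but not f3f3c91's: {05d54ad, 2676bce, 2a7a51b, 360855b} — 4 commits.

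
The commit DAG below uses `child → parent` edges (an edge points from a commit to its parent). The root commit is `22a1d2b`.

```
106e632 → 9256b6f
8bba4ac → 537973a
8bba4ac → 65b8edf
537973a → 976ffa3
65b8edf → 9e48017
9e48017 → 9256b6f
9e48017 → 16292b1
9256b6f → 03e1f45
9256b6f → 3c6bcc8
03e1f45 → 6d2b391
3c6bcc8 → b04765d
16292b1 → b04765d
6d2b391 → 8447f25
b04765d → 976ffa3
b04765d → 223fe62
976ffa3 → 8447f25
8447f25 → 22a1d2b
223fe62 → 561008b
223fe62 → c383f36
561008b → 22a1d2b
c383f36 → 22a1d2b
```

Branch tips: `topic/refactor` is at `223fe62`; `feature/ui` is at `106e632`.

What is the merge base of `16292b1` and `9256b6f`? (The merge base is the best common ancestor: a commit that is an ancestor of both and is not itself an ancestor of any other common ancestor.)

b04765d

Ancestors of 16292b1: {16292b1, 223fe62, 22a1d2b, 561008b, 8447f25, 976ffa3, b04765d, c383f36}.
Ancestors of 9256b6f: {03e1f45, 223fe62, 22a1d2b, 3c6bcc8, 561008b, 6d2b391, 8447f25, 9256b6f, 976ffa3, b04765d, c383f36}.
Common ancestors: {223fe62, 22a1d2b, 561008b, 8447f25, 976ffa3, b04765d, c383f36}.
Among these, b04765d is not an ancestor of any other common ancestor — it is the merge base.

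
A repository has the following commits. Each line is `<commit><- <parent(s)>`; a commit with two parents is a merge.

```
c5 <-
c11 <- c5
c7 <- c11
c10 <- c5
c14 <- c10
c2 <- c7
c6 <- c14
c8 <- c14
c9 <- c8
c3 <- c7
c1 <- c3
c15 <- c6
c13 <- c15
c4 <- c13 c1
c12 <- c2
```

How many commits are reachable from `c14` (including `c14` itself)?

3

Walking parent pointers from c14: reachable set = {c10, c14, c5}.
That is 3 commits.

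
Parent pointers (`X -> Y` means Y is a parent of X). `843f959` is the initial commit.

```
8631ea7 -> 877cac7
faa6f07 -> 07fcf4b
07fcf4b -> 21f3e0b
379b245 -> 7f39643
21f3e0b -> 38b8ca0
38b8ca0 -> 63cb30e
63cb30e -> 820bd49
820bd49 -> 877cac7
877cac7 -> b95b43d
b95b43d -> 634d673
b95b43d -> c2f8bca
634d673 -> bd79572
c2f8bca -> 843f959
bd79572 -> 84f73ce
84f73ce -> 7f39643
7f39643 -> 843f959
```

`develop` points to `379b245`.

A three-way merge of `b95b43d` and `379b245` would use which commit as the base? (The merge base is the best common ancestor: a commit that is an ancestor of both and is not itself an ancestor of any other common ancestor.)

Ancestors of b95b43d: {634d673, 7f39643, 843f959, 84f73ce, b95b43d, bd79572, c2f8bca}.
Ancestors of 379b245: {379b245, 7f39643, 843f959}.
Common ancestors: {7f39643, 843f959}.
Among these, 7f39643 is not an ancestor of any other common ancestor — it is the merge base.

7f39643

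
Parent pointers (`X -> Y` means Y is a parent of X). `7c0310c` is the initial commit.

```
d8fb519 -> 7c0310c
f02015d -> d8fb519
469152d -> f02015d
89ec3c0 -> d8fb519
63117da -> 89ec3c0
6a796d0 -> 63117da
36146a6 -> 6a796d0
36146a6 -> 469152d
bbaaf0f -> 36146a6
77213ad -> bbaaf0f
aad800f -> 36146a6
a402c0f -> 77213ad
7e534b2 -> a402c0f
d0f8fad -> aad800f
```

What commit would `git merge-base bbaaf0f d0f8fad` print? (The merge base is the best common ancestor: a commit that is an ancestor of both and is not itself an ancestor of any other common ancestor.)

Ancestors of bbaaf0f: {36146a6, 469152d, 63117da, 6a796d0, 7c0310c, 89ec3c0, bbaaf0f, d8fb519, f02015d}.
Ancestors of d0f8fad: {36146a6, 469152d, 63117da, 6a796d0, 7c0310c, 89ec3c0, aad800f, d0f8fad, d8fb519, f02015d}.
Common ancestors: {36146a6, 469152d, 63117da, 6a796d0, 7c0310c, 89ec3c0, d8fb519, f02015d}.
Among these, 36146a6 is not an ancestor of any other common ancestor — it is the merge base.

36146a6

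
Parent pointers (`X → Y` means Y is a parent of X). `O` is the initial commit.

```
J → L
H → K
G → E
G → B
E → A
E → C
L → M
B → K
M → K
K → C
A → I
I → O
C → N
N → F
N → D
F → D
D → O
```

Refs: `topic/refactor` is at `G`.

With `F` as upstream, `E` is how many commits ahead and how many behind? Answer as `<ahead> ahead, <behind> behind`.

5 ahead, 0 behind

Reachable from E: {A, C, D, E, F, I, N, O}.
Reachable from F: {D, F, O}.
Only in E's history (ahead): {A, C, E, I, N} — 5.
Only in F's history (behind): {} — 0.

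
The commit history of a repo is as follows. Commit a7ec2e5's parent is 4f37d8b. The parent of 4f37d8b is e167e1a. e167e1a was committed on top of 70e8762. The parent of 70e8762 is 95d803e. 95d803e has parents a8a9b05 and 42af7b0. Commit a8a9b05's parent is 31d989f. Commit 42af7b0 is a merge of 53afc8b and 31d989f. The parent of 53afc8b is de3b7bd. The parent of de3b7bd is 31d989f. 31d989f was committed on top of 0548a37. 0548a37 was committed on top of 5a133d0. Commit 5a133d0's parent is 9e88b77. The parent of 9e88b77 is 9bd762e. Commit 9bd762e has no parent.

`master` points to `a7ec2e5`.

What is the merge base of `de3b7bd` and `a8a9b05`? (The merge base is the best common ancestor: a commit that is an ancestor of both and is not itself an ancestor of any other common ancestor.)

Ancestors of de3b7bd: {0548a37, 31d989f, 5a133d0, 9bd762e, 9e88b77, de3b7bd}.
Ancestors of a8a9b05: {0548a37, 31d989f, 5a133d0, 9bd762e, 9e88b77, a8a9b05}.
Common ancestors: {0548a37, 31d989f, 5a133d0, 9bd762e, 9e88b77}.
Among these, 31d989f is not an ancestor of any other common ancestor — it is the merge base.

31d989f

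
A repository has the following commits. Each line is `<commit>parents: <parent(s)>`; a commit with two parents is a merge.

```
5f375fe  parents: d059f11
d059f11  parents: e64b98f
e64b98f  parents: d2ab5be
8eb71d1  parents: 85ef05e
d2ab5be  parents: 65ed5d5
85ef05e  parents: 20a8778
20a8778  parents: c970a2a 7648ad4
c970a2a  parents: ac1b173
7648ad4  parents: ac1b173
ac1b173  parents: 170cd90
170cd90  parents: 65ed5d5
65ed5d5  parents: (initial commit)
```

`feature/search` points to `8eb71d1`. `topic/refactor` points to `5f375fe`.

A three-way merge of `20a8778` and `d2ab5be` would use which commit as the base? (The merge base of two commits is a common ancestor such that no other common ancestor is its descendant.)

65ed5d5

Ancestors of 20a8778: {170cd90, 20a8778, 65ed5d5, 7648ad4, ac1b173, c970a2a}.
Ancestors of d2ab5be: {65ed5d5, d2ab5be}.
Common ancestors: {65ed5d5}.
The only common ancestor is 65ed5d5, so it is the merge base.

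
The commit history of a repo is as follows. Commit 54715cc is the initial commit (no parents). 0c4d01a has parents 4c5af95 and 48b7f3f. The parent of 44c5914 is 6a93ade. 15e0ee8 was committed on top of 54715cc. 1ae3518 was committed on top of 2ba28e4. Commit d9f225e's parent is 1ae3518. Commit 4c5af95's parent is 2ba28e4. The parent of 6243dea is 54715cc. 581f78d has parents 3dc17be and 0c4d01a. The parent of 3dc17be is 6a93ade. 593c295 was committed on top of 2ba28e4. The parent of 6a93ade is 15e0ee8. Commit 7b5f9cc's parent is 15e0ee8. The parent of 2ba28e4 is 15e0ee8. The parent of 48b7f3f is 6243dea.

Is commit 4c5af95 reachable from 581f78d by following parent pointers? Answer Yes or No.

Ancestors of 581f78d (commits reachable by following parents): {0c4d01a, 15e0ee8, 2ba28e4, 3dc17be, 48b7f3f, 4c5af95, 54715cc, 581f78d, 6243dea, 6a93ade}.
4c5af95 is in that set, so it is an ancestor of 581f78d.

Yes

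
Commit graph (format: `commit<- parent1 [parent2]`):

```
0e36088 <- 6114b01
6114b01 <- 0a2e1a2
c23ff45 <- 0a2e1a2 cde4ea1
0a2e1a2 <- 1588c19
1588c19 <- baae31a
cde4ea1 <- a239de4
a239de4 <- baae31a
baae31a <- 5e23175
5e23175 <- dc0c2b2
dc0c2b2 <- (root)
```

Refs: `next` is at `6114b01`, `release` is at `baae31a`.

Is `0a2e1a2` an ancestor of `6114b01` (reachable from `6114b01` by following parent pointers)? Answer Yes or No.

Yes

Ancestors of 6114b01 (commits reachable by following parents): {0a2e1a2, 1588c19, 5e23175, 6114b01, baae31a, dc0c2b2}.
0a2e1a2 is in that set, so it is an ancestor of 6114b01.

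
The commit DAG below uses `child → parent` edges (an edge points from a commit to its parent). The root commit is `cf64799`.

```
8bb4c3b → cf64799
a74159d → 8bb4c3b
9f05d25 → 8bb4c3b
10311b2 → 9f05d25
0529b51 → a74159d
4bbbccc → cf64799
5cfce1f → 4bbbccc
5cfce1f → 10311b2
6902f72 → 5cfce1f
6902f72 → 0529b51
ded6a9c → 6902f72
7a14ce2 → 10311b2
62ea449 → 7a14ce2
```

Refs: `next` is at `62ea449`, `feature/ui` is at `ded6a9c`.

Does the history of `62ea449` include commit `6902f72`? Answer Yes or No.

Ancestors of 62ea449: {10311b2, 62ea449, 7a14ce2, 8bb4c3b, 9f05d25, cf64799}.
6902f72 is not in that set, so it is not an ancestor of 62ea449.

No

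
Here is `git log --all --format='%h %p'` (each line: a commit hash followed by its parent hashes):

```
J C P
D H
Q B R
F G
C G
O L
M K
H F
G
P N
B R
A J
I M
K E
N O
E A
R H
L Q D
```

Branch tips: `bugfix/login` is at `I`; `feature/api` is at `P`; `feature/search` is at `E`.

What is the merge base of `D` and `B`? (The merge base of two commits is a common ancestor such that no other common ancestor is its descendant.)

Ancestors of D: {D, F, G, H}.
Ancestors of B: {B, F, G, H, R}.
Common ancestors: {F, G, H}.
Among these, H is not an ancestor of any other common ancestor — it is the merge base.

H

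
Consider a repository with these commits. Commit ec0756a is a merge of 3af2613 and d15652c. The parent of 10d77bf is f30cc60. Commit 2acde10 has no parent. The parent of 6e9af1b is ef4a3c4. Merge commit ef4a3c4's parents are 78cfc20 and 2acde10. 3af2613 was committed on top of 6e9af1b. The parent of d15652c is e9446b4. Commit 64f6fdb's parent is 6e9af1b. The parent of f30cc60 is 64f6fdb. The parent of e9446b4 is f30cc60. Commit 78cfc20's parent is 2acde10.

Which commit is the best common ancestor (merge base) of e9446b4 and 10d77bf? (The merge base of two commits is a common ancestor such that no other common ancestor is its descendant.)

f30cc60

Ancestors of e9446b4: {2acde10, 64f6fdb, 6e9af1b, 78cfc20, e9446b4, ef4a3c4, f30cc60}.
Ancestors of 10d77bf: {10d77bf, 2acde10, 64f6fdb, 6e9af1b, 78cfc20, ef4a3c4, f30cc60}.
Common ancestors: {2acde10, 64f6fdb, 6e9af1b, 78cfc20, ef4a3c4, f30cc60}.
Among these, f30cc60 is not an ancestor of any other common ancestor — it is the merge base.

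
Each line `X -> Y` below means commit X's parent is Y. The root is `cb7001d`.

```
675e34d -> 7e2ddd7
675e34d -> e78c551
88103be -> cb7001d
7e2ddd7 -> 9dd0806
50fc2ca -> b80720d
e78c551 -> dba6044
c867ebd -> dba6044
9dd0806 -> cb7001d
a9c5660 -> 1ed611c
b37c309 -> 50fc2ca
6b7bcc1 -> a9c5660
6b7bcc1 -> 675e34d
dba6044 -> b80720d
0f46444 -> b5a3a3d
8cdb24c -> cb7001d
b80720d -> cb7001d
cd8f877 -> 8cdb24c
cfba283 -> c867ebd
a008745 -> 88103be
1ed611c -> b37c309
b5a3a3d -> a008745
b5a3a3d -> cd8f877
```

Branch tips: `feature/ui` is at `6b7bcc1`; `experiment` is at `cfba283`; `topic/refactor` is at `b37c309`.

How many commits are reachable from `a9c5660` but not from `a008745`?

5

Reachable from a9c5660: {1ed611c, 50fc2ca, a9c5660, b37c309, b80720d, cb7001d}.
Reachable from a008745: {88103be, a008745, cb7001d}.
In a9c5660's history but not a008745's: {1ed611c, 50fc2ca, a9c5660, b37c309, b80720d} — 5 commits.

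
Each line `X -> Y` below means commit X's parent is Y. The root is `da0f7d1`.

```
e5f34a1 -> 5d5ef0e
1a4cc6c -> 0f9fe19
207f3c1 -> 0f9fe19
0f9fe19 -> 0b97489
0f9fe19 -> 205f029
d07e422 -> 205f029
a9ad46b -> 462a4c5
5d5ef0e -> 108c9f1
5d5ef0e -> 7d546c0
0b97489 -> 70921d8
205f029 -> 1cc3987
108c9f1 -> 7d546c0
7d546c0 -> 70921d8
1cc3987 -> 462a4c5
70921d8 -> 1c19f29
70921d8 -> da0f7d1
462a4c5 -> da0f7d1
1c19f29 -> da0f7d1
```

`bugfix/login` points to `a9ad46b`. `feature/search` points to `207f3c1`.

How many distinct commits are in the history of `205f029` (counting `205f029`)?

Walking parent pointers from 205f029: reachable set = {1cc3987, 205f029, 462a4c5, da0f7d1}.
That is 4 commits.

4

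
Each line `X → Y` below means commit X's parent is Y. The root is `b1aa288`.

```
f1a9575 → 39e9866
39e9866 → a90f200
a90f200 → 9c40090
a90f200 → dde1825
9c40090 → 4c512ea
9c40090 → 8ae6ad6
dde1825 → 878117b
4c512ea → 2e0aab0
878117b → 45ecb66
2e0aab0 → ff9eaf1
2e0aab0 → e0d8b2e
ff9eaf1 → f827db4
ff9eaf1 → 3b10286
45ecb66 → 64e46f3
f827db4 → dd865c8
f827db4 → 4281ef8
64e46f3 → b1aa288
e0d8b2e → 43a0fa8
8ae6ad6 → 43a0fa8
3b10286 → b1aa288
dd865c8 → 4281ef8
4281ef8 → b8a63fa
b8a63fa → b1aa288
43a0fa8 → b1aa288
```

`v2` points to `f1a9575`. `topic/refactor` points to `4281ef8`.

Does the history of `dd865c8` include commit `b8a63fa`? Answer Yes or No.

Yes

Ancestors of dd865c8 (commits reachable by following parents): {4281ef8, b1aa288, b8a63fa, dd865c8}.
b8a63fa is in that set, so it is an ancestor of dd865c8.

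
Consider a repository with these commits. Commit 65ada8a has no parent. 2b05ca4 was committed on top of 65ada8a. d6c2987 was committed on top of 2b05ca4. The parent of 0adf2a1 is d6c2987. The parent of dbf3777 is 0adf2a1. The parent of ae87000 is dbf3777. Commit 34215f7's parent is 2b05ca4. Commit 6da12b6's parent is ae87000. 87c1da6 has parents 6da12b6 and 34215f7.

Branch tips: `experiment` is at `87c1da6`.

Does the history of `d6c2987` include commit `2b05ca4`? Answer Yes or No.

Yes

Ancestors of d6c2987 (commits reachable by following parents): {2b05ca4, 65ada8a, d6c2987}.
2b05ca4 is in that set, so it is an ancestor of d6c2987.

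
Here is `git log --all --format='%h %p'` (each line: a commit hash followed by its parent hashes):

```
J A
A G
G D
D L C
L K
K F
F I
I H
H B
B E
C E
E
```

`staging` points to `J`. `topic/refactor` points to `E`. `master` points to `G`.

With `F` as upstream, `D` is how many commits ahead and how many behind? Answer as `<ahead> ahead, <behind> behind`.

4 ahead, 0 behind

Reachable from D: {B, C, D, E, F, H, I, K, L}.
Reachable from F: {B, E, F, H, I}.
Only in D's history (ahead): {C, D, K, L} — 4.
Only in F's history (behind): {} — 0.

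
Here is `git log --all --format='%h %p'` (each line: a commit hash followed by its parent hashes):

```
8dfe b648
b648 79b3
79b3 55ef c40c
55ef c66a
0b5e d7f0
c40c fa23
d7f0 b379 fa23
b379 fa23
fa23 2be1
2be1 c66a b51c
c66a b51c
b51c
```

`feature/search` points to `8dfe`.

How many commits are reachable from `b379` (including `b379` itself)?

Walking parent pointers from b379: reachable set = {2be1, b379, b51c, c66a, fa23}.
That is 5 commits.

5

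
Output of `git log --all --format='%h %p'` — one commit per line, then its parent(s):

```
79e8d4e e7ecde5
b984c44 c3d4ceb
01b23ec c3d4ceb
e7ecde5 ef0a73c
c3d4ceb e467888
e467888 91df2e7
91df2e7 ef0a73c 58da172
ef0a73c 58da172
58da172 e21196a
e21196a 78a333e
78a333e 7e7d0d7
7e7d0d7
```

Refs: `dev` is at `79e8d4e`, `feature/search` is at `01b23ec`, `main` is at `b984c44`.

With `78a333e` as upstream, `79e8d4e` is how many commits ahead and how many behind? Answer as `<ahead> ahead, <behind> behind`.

5 ahead, 0 behind

Reachable from 79e8d4e: {58da172, 78a333e, 79e8d4e, 7e7d0d7, e21196a, e7ecde5, ef0a73c}.
Reachable from 78a333e: {78a333e, 7e7d0d7}.
Only in 79e8d4e's history (ahead): {58da172, 79e8d4e, e21196a, e7ecde5, ef0a73c} — 5.
Only in 78a333e's history (behind): {} — 0.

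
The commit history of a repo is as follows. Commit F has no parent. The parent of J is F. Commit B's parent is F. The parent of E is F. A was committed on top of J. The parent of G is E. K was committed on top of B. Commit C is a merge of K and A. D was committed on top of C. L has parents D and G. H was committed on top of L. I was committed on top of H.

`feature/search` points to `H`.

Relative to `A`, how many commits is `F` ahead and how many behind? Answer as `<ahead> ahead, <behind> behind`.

0 ahead, 2 behind

Reachable from F: {F}.
Reachable from A: {A, F, J}.
Only in F's history (ahead): {} — 0.
Only in A's history (behind): {A, J} — 2.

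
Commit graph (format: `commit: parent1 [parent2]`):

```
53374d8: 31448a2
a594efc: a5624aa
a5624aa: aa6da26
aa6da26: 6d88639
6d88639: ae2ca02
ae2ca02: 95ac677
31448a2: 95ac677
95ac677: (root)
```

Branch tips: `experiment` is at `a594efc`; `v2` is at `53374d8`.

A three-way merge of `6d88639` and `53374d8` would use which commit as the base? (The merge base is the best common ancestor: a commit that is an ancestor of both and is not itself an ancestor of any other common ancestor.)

Ancestors of 6d88639: {6d88639, 95ac677, ae2ca02}.
Ancestors of 53374d8: {31448a2, 53374d8, 95ac677}.
Common ancestors: {95ac677}.
The only common ancestor is 95ac677, so it is the merge base.

95ac677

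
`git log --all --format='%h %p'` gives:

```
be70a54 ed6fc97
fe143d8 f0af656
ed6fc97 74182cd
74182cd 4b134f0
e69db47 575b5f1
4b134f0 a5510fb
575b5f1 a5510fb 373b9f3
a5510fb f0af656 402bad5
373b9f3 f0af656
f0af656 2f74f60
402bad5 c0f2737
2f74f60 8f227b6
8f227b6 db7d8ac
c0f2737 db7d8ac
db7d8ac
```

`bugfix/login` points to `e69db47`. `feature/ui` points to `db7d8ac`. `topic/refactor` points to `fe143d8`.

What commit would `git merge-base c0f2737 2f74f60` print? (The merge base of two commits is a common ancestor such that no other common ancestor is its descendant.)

Ancestors of c0f2737: {c0f2737, db7d8ac}.
Ancestors of 2f74f60: {2f74f60, 8f227b6, db7d8ac}.
Common ancestors: {db7d8ac}.
The only common ancestor is db7d8ac, so it is the merge base.

db7d8ac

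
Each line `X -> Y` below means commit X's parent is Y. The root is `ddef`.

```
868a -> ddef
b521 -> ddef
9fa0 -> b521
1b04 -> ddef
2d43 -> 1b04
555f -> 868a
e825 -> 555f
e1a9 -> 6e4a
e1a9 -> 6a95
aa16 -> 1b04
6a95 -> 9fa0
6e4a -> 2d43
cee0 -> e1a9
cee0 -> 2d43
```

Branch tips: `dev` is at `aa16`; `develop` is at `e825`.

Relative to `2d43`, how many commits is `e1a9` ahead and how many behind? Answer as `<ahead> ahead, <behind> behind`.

Reachable from e1a9: {1b04, 2d43, 6a95, 6e4a, 9fa0, b521, ddef, e1a9}.
Reachable from 2d43: {1b04, 2d43, ddef}.
Only in e1a9's history (ahead): {6a95, 6e4a, 9fa0, b521, e1a9} — 5.
Only in 2d43's history (behind): {} — 0.

5 ahead, 0 behind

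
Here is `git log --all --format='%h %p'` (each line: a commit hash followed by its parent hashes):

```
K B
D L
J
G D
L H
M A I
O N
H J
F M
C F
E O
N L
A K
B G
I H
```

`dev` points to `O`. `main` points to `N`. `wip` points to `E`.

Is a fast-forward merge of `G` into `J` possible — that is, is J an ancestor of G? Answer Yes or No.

Yes

A fast-forward from J to G is possible iff J is an ancestor of G.
Ancestors of G: {D, G, H, J, L}.
J is among them, so fast-forward is possible.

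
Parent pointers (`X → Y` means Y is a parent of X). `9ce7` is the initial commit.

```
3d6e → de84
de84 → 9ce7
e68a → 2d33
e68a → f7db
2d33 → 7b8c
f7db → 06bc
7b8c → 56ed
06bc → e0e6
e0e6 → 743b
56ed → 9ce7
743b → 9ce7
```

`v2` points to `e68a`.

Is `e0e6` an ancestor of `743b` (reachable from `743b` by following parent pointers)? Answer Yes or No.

No

Ancestors of 743b: {743b, 9ce7}.
e0e6 is not in that set, so it is not an ancestor of 743b.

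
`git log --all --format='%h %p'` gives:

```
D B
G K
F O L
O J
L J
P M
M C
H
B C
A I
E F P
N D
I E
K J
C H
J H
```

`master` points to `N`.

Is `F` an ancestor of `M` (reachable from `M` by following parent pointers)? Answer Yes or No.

Ancestors of M: {C, H, M}.
F is not in that set, so it is not an ancestor of M.

No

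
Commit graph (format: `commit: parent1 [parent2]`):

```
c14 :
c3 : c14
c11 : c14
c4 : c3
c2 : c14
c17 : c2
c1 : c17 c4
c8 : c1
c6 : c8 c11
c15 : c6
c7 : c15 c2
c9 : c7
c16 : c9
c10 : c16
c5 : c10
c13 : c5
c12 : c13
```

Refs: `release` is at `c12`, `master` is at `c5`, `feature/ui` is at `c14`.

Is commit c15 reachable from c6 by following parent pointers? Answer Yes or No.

No

Ancestors of c6: {c1, c11, c14, c17, c2, c3, c4, c6, c8}.
c15 is not in that set, so it is not an ancestor of c6.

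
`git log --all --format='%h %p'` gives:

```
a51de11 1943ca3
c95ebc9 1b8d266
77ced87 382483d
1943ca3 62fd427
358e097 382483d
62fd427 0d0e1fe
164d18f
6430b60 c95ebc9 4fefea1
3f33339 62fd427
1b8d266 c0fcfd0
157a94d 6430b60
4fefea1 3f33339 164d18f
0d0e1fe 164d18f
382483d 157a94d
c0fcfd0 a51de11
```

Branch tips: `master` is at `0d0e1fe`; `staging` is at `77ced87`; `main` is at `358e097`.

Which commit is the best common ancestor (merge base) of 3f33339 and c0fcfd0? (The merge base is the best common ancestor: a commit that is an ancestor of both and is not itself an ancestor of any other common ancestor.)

Ancestors of 3f33339: {0d0e1fe, 164d18f, 3f33339, 62fd427}.
Ancestors of c0fcfd0: {0d0e1fe, 164d18f, 1943ca3, 62fd427, a51de11, c0fcfd0}.
Common ancestors: {0d0e1fe, 164d18f, 62fd427}.
Among these, 62fd427 is not an ancestor of any other common ancestor — it is the merge base.

62fd427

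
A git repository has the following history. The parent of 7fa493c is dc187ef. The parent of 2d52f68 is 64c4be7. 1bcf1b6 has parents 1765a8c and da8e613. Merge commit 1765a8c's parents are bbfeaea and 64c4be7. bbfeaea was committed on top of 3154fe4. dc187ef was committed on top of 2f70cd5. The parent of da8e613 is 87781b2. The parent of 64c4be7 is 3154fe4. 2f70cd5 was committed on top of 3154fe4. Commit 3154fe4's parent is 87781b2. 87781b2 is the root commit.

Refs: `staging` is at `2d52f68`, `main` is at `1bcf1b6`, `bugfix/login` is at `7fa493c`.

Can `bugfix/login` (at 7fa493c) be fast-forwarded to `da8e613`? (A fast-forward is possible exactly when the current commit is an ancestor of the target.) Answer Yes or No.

No

A fast-forward from 7fa493c to da8e613 is possible iff 7fa493c is an ancestor of da8e613.
Ancestors of da8e613: {87781b2, da8e613}.
7fa493c is not among them, so fast-forward is not possible.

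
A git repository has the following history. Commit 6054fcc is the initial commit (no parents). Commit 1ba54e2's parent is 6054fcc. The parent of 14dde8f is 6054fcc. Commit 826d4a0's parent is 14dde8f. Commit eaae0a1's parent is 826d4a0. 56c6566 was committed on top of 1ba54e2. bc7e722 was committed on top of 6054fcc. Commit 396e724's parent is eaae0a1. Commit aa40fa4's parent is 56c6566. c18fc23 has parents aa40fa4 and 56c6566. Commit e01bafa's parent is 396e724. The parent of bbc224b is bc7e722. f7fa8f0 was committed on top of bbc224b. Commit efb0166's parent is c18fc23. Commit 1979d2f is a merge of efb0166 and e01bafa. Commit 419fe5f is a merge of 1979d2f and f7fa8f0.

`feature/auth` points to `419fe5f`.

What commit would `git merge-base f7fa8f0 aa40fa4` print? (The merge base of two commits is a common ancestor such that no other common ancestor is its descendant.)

Ancestors of f7fa8f0: {6054fcc, bbc224b, bc7e722, f7fa8f0}.
Ancestors of aa40fa4: {1ba54e2, 56c6566, 6054fcc, aa40fa4}.
Common ancestors: {6054fcc}.
The only common ancestor is 6054fcc, so it is the merge base.

6054fcc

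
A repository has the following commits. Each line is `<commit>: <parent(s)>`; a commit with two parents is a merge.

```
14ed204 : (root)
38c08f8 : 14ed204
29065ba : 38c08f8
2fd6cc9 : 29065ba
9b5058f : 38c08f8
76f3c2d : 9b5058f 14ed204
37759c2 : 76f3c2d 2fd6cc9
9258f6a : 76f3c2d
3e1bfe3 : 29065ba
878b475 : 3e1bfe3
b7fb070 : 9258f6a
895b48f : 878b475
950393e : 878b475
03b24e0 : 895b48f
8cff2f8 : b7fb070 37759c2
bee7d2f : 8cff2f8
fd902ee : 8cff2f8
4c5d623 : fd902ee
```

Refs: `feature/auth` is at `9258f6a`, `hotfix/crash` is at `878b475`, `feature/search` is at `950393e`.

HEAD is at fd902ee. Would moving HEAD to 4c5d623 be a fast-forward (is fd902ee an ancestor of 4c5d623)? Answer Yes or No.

A fast-forward from fd902ee to 4c5d623 is possible iff fd902ee is an ancestor of 4c5d623.
Ancestors of 4c5d623: {14ed204, 29065ba, 2fd6cc9, 37759c2, 38c08f8, 4c5d623, 76f3c2d, 8cff2f8, 9258f6a, 9b5058f, b7fb070, fd902ee}.
fd902ee is among them, so fast-forward is possible.

Yes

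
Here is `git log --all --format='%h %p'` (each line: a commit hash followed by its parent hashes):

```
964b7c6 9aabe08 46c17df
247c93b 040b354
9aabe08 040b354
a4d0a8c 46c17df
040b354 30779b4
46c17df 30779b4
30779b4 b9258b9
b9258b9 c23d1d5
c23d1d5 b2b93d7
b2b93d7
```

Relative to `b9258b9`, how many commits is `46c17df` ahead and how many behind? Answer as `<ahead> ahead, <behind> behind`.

2 ahead, 0 behind

Reachable from 46c17df: {30779b4, 46c17df, b2b93d7, b9258b9, c23d1d5}.
Reachable from b9258b9: {b2b93d7, b9258b9, c23d1d5}.
Only in 46c17df's history (ahead): {30779b4, 46c17df} — 2.
Only in b9258b9's history (behind): {} — 0.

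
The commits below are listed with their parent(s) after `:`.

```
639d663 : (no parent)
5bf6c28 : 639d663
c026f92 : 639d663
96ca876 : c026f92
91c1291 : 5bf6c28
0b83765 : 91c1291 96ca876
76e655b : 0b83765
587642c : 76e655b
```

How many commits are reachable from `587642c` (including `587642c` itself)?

8

Walking parent pointers from 587642c: reachable set = {0b83765, 587642c, 5bf6c28, 639d663, 76e655b, 91c1291, 96ca876, c026f92}.
That is 8 commits.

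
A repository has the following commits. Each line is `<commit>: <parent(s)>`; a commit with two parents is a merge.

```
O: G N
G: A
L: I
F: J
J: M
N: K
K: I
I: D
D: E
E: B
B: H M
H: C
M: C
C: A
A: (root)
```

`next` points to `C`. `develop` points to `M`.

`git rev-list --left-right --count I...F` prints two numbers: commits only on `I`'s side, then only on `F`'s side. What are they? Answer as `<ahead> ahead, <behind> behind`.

5 ahead, 2 behind

Reachable from I: {A, B, C, D, E, H, I, M}.
Reachable from F: {A, C, F, J, M}.
Only in I's history (ahead): {B, D, E, H, I} — 5.
Only in F's history (behind): {F, J} — 2.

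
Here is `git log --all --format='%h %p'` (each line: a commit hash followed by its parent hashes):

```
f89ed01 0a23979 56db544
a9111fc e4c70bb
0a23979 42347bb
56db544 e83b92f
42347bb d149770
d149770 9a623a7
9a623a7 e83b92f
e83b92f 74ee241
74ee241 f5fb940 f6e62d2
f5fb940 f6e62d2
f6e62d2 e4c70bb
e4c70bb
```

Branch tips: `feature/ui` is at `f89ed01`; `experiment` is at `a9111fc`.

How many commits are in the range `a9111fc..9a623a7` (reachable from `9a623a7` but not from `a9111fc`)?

5

Reachable from 9a623a7: {74ee241, 9a623a7, e4c70bb, e83b92f, f5fb940, f6e62d2}.
Reachable from a9111fc: {a9111fc, e4c70bb}.
In 9a623a7's history but not a9111fc's: {74ee241, 9a623a7, e83b92f, f5fb940, f6e62d2} — 5 commits.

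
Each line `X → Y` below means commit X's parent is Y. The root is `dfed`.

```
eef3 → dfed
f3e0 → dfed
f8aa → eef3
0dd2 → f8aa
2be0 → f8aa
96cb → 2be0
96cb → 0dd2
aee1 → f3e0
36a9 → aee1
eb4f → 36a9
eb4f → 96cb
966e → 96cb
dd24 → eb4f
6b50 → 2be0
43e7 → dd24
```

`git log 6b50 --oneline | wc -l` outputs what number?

5

Walking parent pointers from 6b50: reachable set = {2be0, 6b50, dfed, eef3, f8aa}.
That is 5 commits.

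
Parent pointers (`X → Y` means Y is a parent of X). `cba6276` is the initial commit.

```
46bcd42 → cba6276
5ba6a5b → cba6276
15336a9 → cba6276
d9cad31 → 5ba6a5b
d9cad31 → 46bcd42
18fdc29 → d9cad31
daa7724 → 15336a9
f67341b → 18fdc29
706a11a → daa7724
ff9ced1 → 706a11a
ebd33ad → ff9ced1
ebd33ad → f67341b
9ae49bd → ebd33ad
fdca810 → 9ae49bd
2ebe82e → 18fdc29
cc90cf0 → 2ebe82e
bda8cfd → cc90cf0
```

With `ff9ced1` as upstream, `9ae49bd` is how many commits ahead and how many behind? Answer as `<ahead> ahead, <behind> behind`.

7 ahead, 0 behind

Reachable from 9ae49bd: {15336a9, 18fdc29, 46bcd42, 5ba6a5b, 706a11a, 9ae49bd, cba6276, d9cad31, daa7724, ebd33ad, f67341b, ff9ced1}.
Reachable from ff9ced1: {15336a9, 706a11a, cba6276, daa7724, ff9ced1}.
Only in 9ae49bd's history (ahead): {18fdc29, 46bcd42, 5ba6a5b, 9ae49bd, d9cad31, ebd33ad, f67341b} — 7.
Only in ff9ced1's history (behind): {} — 0.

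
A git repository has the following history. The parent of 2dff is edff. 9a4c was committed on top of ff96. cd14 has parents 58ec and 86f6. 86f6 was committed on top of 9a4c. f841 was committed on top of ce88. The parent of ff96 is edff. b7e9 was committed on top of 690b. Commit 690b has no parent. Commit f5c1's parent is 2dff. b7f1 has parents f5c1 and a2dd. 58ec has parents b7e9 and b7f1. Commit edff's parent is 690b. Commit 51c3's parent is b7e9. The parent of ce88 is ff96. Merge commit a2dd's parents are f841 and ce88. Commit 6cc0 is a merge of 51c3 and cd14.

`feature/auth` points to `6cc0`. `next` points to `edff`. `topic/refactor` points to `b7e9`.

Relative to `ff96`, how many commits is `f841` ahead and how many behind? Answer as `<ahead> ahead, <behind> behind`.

2 ahead, 0 behind

Reachable from f841: {690b, ce88, edff, f841, ff96}.
Reachable from ff96: {690b, edff, ff96}.
Only in f841's history (ahead): {ce88, f841} — 2.
Only in ff96's history (behind): {} — 0.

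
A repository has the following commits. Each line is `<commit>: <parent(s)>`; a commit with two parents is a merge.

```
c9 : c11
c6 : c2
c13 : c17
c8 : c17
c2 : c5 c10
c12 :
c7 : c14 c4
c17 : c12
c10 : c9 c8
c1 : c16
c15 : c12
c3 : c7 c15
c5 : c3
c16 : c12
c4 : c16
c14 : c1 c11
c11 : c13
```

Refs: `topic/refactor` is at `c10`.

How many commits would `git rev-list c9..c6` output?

12

Reachable from c6: {c1, c10, c11, c12, c13, c14, c15, c16, c17, c2, c3, c4, c5, c6, c7, c8, c9}.
Reachable from c9: {c11, c12, c13, c17, c9}.
In c6's history but not c9's: {c1, c10, c14, c15, c16, c2, c3, c4, c5, c6, c7, c8} — 12 commits.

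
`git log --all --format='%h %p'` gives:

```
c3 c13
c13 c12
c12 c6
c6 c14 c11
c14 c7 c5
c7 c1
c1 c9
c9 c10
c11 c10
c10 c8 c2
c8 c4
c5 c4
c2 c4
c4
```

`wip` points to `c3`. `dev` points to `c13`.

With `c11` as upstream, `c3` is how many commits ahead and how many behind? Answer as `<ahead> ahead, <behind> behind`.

Reachable from c3: {c1, c10, c11, c12, c13, c14, c2, c3, c4, c5, c6, c7, c8, c9}.
Reachable from c11: {c10, c11, c2, c4, c8}.
Only in c3's history (ahead): {c1, c12, c13, c14, c3, c5, c6, c7, c9} — 9.
Only in c11's history (behind): {} — 0.

9 ahead, 0 behind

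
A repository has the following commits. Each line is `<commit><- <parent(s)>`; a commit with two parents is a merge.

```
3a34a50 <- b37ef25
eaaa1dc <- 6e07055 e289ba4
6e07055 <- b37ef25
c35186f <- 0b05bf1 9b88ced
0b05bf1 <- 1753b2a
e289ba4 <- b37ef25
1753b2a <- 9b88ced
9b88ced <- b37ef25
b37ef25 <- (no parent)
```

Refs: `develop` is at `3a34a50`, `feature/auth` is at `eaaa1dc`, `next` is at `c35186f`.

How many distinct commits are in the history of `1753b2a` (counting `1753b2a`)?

3

Walking parent pointers from 1753b2a: reachable set = {1753b2a, 9b88ced, b37ef25}.
That is 3 commits.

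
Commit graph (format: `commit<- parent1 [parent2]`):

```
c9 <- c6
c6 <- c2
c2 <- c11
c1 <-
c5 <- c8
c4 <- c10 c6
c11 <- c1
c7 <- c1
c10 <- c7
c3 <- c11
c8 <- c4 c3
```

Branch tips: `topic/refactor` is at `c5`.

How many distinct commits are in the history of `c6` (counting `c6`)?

Walking parent pointers from c6: reachable set = {c1, c11, c2, c6}.
That is 4 commits.

4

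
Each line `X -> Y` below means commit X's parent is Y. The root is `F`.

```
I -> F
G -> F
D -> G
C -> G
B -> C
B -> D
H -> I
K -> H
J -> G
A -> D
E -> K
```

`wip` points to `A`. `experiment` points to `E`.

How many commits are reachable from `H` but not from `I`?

1

Reachable from H: {F, H, I}.
Reachable from I: {F, I}.
In H's history but not I's: {H} — 1 commit.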